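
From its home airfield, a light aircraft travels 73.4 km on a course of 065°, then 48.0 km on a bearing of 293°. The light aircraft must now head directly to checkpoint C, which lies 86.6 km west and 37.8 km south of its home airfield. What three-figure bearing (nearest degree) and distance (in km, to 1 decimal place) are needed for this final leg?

Leg 1 (065°, 73.4 km): east 73.4 sin 65° = 66.52, north 73.4 cos 65° = 31.02
Leg 2 (293°, 48.0 km): east 48.0 sin 293° = -44.18, north 48.0 cos 293° = 18.76
Current position: (22.34, 49.78). Target: (-86.6, -37.8). Remaining: Δeast = -108.94, Δnorth = -87.58.
Bearing = atan2(-108.94, -87.58) mod 360° = 231.20°; distance = √((-108.94)² + (-87.58)²) = 139.775 km.

231°, 139.8 km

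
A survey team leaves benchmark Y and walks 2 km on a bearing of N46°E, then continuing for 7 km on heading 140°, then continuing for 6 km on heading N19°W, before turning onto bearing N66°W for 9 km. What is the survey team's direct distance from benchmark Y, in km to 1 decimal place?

Leg 1 (N46°E, 2 km): east 2 sin 46° = 1.44, north 2 cos 46° = 1.39
Leg 2 (140°, 7 km): east 7 sin 140° = 4.50, north 7 cos 140° = -5.36
Leg 3 (N19°W, 6 km): east 6 sin 341° = -1.95, north 6 cos 341° = 5.67
Leg 4 (N66°W, 9 km): east 9 sin 294° = -8.22, north 9 cos 294° = 3.66
Net: -4.24 east, 5.36 north. Distance = √((-4.24)² + (5.36)²) = 6.833 km.

6.8 km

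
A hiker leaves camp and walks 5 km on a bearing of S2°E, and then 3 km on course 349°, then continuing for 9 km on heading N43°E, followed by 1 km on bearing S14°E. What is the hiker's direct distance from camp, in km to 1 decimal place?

Leg 1 (S2°E, 5 km): east 5 sin 178° = 0.17, north 5 cos 178° = -5.00
Leg 2 (349°, 3 km): east 3 sin 349° = -0.57, north 3 cos 349° = 2.94
Leg 3 (N43°E, 9 km): east 9 sin 43° = 6.14, north 9 cos 43° = 6.58
Leg 4 (S14°E, 1 km): east 1 sin 166° = 0.24, north 1 cos 166° = -0.97
Net: 5.98 east, 3.56 north. Distance = √((5.98)² + (3.56)²) = 6.961 km.

7.0 km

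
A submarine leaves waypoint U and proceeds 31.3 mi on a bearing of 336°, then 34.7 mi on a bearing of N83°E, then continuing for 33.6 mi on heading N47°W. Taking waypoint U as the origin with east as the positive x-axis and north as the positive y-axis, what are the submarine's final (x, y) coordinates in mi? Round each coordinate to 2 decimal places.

Leg 1 (336°, 31.3 mi): east 31.3 sin 336° = -12.73, north 31.3 cos 336° = 28.59
Leg 2 (N83°E, 34.7 mi): east 34.7 sin 83° = 34.44, north 34.7 cos 83° = 4.23
Leg 3 (N47°W, 33.6 mi): east 33.6 sin 313° = -24.57, north 33.6 cos 313° = 22.92
Summing: -2.86 mi east, 55.74 mi north → (-2.86, 55.74).

(-2.86, 55.74)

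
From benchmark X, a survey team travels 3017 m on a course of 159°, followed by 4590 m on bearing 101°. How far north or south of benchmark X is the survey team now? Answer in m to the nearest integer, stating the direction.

3692 m south

Leg 1 (159°, 3017 m): east 3017 sin 159° = 1081.20, north 3017 cos 159° = -2816.61
Leg 2 (101°, 4590 m): east 4590 sin 101° = 4505.67, north 4590 cos 101° = -875.81
Net north component: -3692.43 m.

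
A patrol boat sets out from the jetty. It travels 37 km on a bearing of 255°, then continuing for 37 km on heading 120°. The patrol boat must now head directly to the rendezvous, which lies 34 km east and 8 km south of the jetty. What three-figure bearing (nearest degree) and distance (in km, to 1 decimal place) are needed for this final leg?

062°, 42.7 km

Leg 1 (255°, 37 km): east 37 sin 255° = -35.74, north 37 cos 255° = -9.58
Leg 2 (120°, 37 km): east 37 sin 120° = 32.04, north 37 cos 120° = -18.50
Current position: (-3.70, -28.08). Target: (34, -8). Remaining: Δeast = 37.70, Δnorth = 20.08.
Bearing = atan2(37.70, 20.08) mod 360° = 61.96°; distance = √((37.70)² + (20.08)²) = 42.709 km.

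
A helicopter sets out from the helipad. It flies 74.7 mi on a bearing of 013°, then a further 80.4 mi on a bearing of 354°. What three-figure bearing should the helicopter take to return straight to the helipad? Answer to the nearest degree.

Leg 1 (013°, 74.7 mi): east 74.7 sin 13° = 16.80, north 74.7 cos 13° = 72.79
Leg 2 (354°, 80.4 mi): east 80.4 sin 354° = -8.40, north 80.4 cos 354° = 79.96
Net displacement: 8.40 east, 152.75 north. Direction back to start is (-8.40, -152.75): bearing = atan2(-8.40, -152.75) mod 360° = 183.15° ≈ 183°.

183°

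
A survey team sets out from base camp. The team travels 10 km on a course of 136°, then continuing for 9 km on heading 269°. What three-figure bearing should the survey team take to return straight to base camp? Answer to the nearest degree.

Leg 1 (136°, 10 km): east 10 sin 136° = 6.95, north 10 cos 136° = -7.19
Leg 2 (269°, 9 km): east 9 sin 269° = -9.00, north 9 cos 269° = -0.16
Net displacement: -2.05 east, -7.35 north. Direction back to start is (2.05, 7.35): bearing = atan2(2.05, 7.35) mod 360° = 15.60° ≈ 016°.

016°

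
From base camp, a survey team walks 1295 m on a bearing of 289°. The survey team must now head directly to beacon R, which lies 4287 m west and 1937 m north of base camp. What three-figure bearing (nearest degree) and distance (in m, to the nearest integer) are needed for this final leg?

296°, 3417 m

Leg 1 (289°, 1295 m): east 1295 sin 289° = -1224.45, north 1295 cos 289° = 421.61
Current position: (-1224.45, 421.61). Target: (-4287, 1937). Remaining: Δeast = -3062.55, Δnorth = 1515.39.
Bearing = atan2(-3062.55, 1515.39) mod 360° = 296.33°; distance = √((-3062.55)² + (1515.39)²) = 3416.963 m.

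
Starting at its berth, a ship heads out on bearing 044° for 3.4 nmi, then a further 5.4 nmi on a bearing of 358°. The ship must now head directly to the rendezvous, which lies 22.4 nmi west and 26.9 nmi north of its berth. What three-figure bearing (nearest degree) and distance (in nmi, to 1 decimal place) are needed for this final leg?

308°, 31.1 nmi

Leg 1 (044°, 3.4 nmi): east 3.4 sin 44° = 2.36, north 3.4 cos 44° = 2.45
Leg 2 (358°, 5.4 nmi): east 5.4 sin 358° = -0.19, north 5.4 cos 358° = 5.40
Current position: (2.17, 7.84). Target: (-22.4, 26.9). Remaining: Δeast = -24.57, Δnorth = 19.06.
Bearing = atan2(-24.57, 19.06) mod 360° = 307.79°; distance = √((-24.57)² + (19.06)²) = 31.097 nmi.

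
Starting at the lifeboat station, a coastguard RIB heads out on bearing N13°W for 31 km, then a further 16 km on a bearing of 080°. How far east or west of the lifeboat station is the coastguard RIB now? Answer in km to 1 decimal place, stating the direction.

8.8 km east

Leg 1 (N13°W, 31 km): east 31 sin 347° = -6.97, north 31 cos 347° = 30.21
Leg 2 (080°, 16 km): east 16 sin 80° = 15.76, north 16 cos 80° = 2.78
Net east component: 8.78 km.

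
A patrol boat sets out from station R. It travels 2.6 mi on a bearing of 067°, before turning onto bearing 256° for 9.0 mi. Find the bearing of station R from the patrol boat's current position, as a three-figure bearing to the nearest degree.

080°

Leg 1 (067°, 2.6 mi): east 2.6 sin 67° = 2.39, north 2.6 cos 67° = 1.02
Leg 2 (256°, 9.0 mi): east 9.0 sin 256° = -8.73, north 9.0 cos 256° = -2.18
Net displacement: -6.34 east, -1.16 north. Direction back to start is (6.34, 1.16): bearing = atan2(6.34, 1.16) mod 360° = 79.62° ≈ 080°.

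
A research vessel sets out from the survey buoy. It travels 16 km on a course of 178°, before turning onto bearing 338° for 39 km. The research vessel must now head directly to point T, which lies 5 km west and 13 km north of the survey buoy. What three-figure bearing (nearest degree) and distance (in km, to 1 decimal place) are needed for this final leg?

Leg 1 (178°, 16 km): east 16 sin 178° = 0.56, north 16 cos 178° = -15.99
Leg 2 (338°, 39 km): east 39 sin 338° = -14.61, north 39 cos 338° = 36.16
Current position: (-14.05, 20.17). Target: (-5, 13). Remaining: Δeast = 9.05, Δnorth = -7.17.
Bearing = atan2(9.05, -7.17) mod 360° = 128.38°; distance = √((9.05)² + (-7.17)²) = 11.547 km.

128°, 11.5 km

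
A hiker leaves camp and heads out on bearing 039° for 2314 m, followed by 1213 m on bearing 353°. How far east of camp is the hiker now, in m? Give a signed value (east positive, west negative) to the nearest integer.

Leg 1 (039°, 2314 m): east 2314 sin 39° = 1456.25, north 2314 cos 39° = 1798.32
Leg 2 (353°, 1213 m): east 1213 sin 353° = -147.83, north 1213 cos 353° = 1203.96
Net east component: 1308.42 m.

1308 m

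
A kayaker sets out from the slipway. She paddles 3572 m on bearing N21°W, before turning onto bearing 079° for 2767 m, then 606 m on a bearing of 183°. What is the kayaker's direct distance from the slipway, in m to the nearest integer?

Leg 1 (N21°W, 3572 m): east 3572 sin 339° = -1280.09, north 3572 cos 339° = 3334.75
Leg 2 (079°, 2767 m): east 2767 sin 79° = 2716.16, north 2767 cos 79° = 527.97
Leg 3 (183°, 606 m): east 606 sin 183° = -31.72, north 606 cos 183° = -605.17
Net: 1404.36 east, 3257.55 north. Distance = √((1404.36)² + (3257.55)²) = 3547.371 m.

3547 m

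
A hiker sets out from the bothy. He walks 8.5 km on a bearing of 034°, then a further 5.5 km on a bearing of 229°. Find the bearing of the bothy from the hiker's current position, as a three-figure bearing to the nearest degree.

190°

Leg 1 (034°, 8.5 km): east 8.5 sin 34° = 4.75, north 8.5 cos 34° = 7.05
Leg 2 (229°, 5.5 km): east 5.5 sin 229° = -4.15, north 5.5 cos 229° = -3.61
Net displacement: 0.60 east, 3.44 north. Direction back to start is (-0.60, -3.44): bearing = atan2(-0.60, -3.44) mod 360° = 189.93° ≈ 190°.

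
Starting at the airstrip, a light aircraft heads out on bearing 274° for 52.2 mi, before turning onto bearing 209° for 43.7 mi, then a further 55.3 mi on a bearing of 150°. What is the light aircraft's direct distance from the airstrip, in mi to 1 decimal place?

94.2 mi

Leg 1 (274°, 52.2 mi): east 52.2 sin 274° = -52.07, north 52.2 cos 274° = 3.64
Leg 2 (209°, 43.7 mi): east 43.7 sin 209° = -21.19, north 43.7 cos 209° = -38.22
Leg 3 (150°, 55.3 mi): east 55.3 sin 150° = 27.65, north 55.3 cos 150° = -47.89
Net: -45.61 east, -82.47 north. Distance = √((-45.61)² + (-82.47)²) = 94.242 mi.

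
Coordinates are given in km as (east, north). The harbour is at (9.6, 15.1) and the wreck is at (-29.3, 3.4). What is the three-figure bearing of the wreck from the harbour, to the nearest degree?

253°

Δeast = -29.3 − 9.6 = -38.90; Δnorth = 3.4 − 15.1 = -11.70.
Bearing = atan2(Δeast, Δnorth) mod 360° = 253.26° ≈ 253°.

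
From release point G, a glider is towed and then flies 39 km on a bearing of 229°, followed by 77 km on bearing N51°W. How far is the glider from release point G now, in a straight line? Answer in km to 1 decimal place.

92.2 km

Leg 1 (229°, 39 km): east 39 sin 229° = -29.43, north 39 cos 229° = -25.59
Leg 2 (N51°W, 77 km): east 77 sin 309° = -59.84, north 77 cos 309° = 48.46
Net: -89.27 east, 22.87 north. Distance = √((-89.27)² + (22.87)²) = 92.157 km.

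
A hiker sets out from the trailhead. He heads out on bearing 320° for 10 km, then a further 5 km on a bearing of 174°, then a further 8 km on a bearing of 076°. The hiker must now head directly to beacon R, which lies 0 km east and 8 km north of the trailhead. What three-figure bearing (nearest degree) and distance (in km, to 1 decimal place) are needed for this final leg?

Leg 1 (320°, 10 km): east 10 sin 320° = -6.43, north 10 cos 320° = 7.66
Leg 2 (174°, 5 km): east 5 sin 174° = 0.52, north 5 cos 174° = -4.97
Leg 3 (076°, 8 km): east 8 sin 76° = 7.76, north 8 cos 76° = 1.94
Current position: (1.86, 4.62). Target: (0, 8). Remaining: Δeast = -1.86, Δnorth = 3.38.
Bearing = atan2(-1.86, 3.38) mod 360° = 331.19°; distance = √((-1.86)² + (3.38)²) = 3.854 km.

331°, 3.9 km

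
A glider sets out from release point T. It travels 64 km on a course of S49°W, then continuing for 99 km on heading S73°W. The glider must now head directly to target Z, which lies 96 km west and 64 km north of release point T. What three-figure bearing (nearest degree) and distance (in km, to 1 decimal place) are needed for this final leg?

Leg 1 (S49°W, 64 km): east 64 sin 229° = -48.30, north 64 cos 229° = -41.99
Leg 2 (S73°W, 99 km): east 99 sin 253° = -94.67, north 99 cos 253° = -28.94
Current position: (-142.98, -70.93). Target: (-96, 64). Remaining: Δeast = 46.98, Δnorth = 134.93.
Bearing = atan2(46.98, 134.93) mod 360° = 19.20°; distance = √((46.98)² + (134.93)²) = 142.876 km.

019°, 142.9 km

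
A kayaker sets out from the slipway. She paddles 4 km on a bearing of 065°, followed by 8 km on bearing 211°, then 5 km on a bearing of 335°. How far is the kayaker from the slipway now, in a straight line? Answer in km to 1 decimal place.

2.7 km

Leg 1 (065°, 4 km): east 4 sin 65° = 3.63, north 4 cos 65° = 1.69
Leg 2 (211°, 8 km): east 8 sin 211° = -4.12, north 8 cos 211° = -6.86
Leg 3 (335°, 5 km): east 5 sin 335° = -2.11, north 5 cos 335° = 4.53
Net: -2.61 east, -0.64 north. Distance = √((-2.61)² + (-0.64)²) = 2.684 km.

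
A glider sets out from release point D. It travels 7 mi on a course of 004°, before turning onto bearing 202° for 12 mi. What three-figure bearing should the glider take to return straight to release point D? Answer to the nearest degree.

044°

Leg 1 (004°, 7 mi): east 7 sin 4° = 0.49, north 7 cos 4° = 6.98
Leg 2 (202°, 12 mi): east 12 sin 202° = -4.50, north 12 cos 202° = -11.13
Net displacement: -4.01 east, -4.14 north. Direction back to start is (4.01, 4.14): bearing = atan2(4.01, 4.14) mod 360° = 44.04° ≈ 044°.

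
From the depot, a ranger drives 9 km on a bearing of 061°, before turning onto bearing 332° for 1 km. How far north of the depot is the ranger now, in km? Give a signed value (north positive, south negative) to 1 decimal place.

Leg 1 (061°, 9 km): east 9 sin 61° = 7.87, north 9 cos 61° = 4.36
Leg 2 (332°, 1 km): east 1 sin 332° = -0.47, north 1 cos 332° = 0.88
Net north component: 5.25 km.

5.2 km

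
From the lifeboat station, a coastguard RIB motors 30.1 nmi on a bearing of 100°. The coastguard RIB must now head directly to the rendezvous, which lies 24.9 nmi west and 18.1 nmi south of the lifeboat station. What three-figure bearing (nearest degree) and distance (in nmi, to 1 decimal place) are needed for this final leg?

Leg 1 (100°, 30.1 nmi): east 30.1 sin 100° = 29.64, north 30.1 cos 100° = -5.23
Current position: (29.64, -5.23). Target: (-24.9, -18.1). Remaining: Δeast = -54.54, Δnorth = -12.87.
Bearing = atan2(-54.54, -12.87) mod 360° = 256.72°; distance = √((-54.54)² + (-12.87)²) = 56.041 nmi.

257°, 56.0 nmi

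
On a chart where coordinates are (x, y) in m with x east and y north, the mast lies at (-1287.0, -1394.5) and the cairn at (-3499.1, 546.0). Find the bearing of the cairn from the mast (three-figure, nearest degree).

Δeast = -3499.1 − -1287.0 = -2212.10; Δnorth = 546.0 − -1394.5 = 1940.50.
Bearing = atan2(Δeast, Δnorth) mod 360° = 311.26° ≈ 311°.

311°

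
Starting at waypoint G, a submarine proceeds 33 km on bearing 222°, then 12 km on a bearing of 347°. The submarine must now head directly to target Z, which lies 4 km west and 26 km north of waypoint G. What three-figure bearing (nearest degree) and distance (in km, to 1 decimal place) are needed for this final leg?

028°, 44.0 km

Leg 1 (222°, 33 km): east 33 sin 222° = -22.08, north 33 cos 222° = -24.52
Leg 2 (347°, 12 km): east 12 sin 347° = -2.70, north 12 cos 347° = 11.69
Current position: (-24.78, -12.83). Target: (-4, 26). Remaining: Δeast = 20.78, Δnorth = 38.83.
Bearing = atan2(20.78, 38.83) mod 360° = 28.15°; distance = √((20.78)² + (38.83)²) = 44.042 km.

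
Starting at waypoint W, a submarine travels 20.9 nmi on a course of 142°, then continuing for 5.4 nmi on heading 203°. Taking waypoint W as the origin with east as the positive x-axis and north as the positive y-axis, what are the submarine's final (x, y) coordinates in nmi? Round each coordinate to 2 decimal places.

(10.76, -21.44)

Leg 1 (142°, 20.9 nmi): east 20.9 sin 142° = 12.87, north 20.9 cos 142° = -16.47
Leg 2 (203°, 5.4 nmi): east 5.4 sin 203° = -2.11, north 5.4 cos 203° = -4.97
Summing: 10.76 nmi east, -21.44 nmi north → (10.76, -21.44).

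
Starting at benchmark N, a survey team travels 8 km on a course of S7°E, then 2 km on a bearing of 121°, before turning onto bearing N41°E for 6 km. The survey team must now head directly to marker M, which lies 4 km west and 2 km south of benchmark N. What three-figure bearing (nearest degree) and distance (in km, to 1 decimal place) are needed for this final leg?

Leg 1 (S7°E, 8 km): east 8 sin 173° = 0.97, north 8 cos 173° = -7.94
Leg 2 (121°, 2 km): east 2 sin 121° = 1.71, north 2 cos 121° = -1.03
Leg 3 (N41°E, 6 km): east 6 sin 41° = 3.94, north 6 cos 41° = 4.53
Current position: (6.63, -4.44). Target: (-4, -2). Remaining: Δeast = -10.63, Δnorth = 2.44.
Bearing = atan2(-10.63, 2.44) mod 360° = 282.94°; distance = √((-10.63)² + (2.44)²) = 10.903 km.

283°, 10.9 km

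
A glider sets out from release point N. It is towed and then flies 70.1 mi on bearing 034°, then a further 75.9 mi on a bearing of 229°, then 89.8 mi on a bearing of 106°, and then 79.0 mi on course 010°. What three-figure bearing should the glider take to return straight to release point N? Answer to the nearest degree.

233°

Leg 1 (034°, 70.1 mi): east 70.1 sin 34° = 39.20, north 70.1 cos 34° = 58.12
Leg 2 (229°, 75.9 mi): east 75.9 sin 229° = -57.28, north 75.9 cos 229° = -49.79
Leg 3 (106°, 89.8 mi): east 89.8 sin 106° = 86.32, north 89.8 cos 106° = -24.75
Leg 4 (010°, 79.0 mi): east 79.0 sin 10° = 13.72, north 79.0 cos 10° = 77.80
Net displacement: 81.96 east, 61.37 north. Direction back to start is (-81.96, -61.37): bearing = atan2(-81.96, -61.37) mod 360° = 233.17° ≈ 233°.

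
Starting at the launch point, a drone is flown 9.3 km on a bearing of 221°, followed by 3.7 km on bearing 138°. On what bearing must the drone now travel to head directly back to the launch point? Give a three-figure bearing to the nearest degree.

020°

Leg 1 (221°, 9.3 km): east 9.3 sin 221° = -6.10, north 9.3 cos 221° = -7.02
Leg 2 (138°, 3.7 km): east 3.7 sin 138° = 2.48, north 3.7 cos 138° = -2.75
Net displacement: -3.63 east, -9.77 north. Direction back to start is (3.63, 9.77): bearing = atan2(3.63, 9.77) mod 360° = 20.36° ≈ 020°.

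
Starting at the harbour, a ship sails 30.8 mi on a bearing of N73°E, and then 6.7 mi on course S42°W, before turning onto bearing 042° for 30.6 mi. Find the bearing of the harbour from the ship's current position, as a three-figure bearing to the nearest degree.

240°

Leg 1 (N73°E, 30.8 mi): east 30.8 sin 73° = 29.45, north 30.8 cos 73° = 9.01
Leg 2 (S42°W, 6.7 mi): east 6.7 sin 222° = -4.48, north 6.7 cos 222° = -4.98
Leg 3 (042°, 30.6 mi): east 30.6 sin 42° = 20.48, north 30.6 cos 42° = 22.74
Net displacement: 45.45 east, 26.77 north. Direction back to start is (-45.45, -26.77): bearing = atan2(-45.45, -26.77) mod 360° = 239.50° ≈ 240°.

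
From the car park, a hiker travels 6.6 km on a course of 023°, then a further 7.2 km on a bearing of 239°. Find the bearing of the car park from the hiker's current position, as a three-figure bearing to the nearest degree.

Leg 1 (023°, 6.6 km): east 6.6 sin 23° = 2.58, north 6.6 cos 23° = 6.08
Leg 2 (239°, 7.2 km): east 7.2 sin 239° = -6.17, north 7.2 cos 239° = -3.71
Net displacement: -3.59 east, 2.37 north. Direction back to start is (3.59, -2.37): bearing = atan2(3.59, -2.37) mod 360° = 123.38° ≈ 123°.

123°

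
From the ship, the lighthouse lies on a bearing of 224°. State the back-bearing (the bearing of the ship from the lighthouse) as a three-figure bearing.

044°

Back-bearing = 224° − 180° = 044°.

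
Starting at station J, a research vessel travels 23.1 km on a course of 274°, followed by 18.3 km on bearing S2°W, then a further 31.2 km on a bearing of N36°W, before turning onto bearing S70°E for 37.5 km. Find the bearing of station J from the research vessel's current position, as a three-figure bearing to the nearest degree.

058°

Leg 1 (274°, 23.1 km): east 23.1 sin 274° = -23.04, north 23.1 cos 274° = 1.61
Leg 2 (S2°W, 18.3 km): east 18.3 sin 182° = -0.64, north 18.3 cos 182° = -18.29
Leg 3 (N36°W, 31.2 km): east 31.2 sin 324° = -18.34, north 31.2 cos 324° = 25.24
Leg 4 (S70°E, 37.5 km): east 37.5 sin 110° = 35.24, north 37.5 cos 110° = -12.83
Net displacement: -6.78 east, -4.26 north. Direction back to start is (6.78, 4.26): bearing = atan2(6.78, 4.26) mod 360° = 57.86° ≈ 058°.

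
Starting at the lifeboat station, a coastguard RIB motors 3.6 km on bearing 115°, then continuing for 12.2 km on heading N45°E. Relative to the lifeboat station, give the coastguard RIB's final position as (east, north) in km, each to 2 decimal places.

(11.89, 7.11)

Leg 1 (115°, 3.6 km): east 3.6 sin 115° = 3.26, north 3.6 cos 115° = -1.52
Leg 2 (N45°E, 12.2 km): east 12.2 sin 45° = 8.63, north 12.2 cos 45° = 8.63
Summing: 11.89 km east, 7.11 km north → (11.89, 7.11).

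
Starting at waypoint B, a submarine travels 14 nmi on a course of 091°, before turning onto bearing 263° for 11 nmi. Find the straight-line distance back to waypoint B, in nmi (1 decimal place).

3.5 nmi

Leg 1 (091°, 14 nmi): east 14 sin 91° = 14.00, north 14 cos 91° = -0.24
Leg 2 (263°, 11 nmi): east 11 sin 263° = -10.92, north 11 cos 263° = -1.34
Net: 3.08 east, -1.58 north. Distance = √((3.08)² + (-1.58)²) = 3.464 nmi.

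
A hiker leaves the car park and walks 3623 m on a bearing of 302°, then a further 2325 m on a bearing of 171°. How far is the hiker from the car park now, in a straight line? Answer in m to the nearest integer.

2735 m

Leg 1 (302°, 3623 m): east 3623 sin 302° = -3072.48, north 3623 cos 302° = 1919.90
Leg 2 (171°, 2325 m): east 2325 sin 171° = 363.71, north 2325 cos 171° = -2296.38
Net: -2708.77 east, -376.48 north. Distance = √((-2708.77)² + (-376.48)²) = 2734.805 m.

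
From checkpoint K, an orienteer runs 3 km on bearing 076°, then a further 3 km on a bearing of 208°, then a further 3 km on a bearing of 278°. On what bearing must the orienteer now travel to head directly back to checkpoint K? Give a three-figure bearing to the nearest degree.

044°

Leg 1 (076°, 3 km): east 3 sin 76° = 2.91, north 3 cos 76° = 0.73
Leg 2 (208°, 3 km): east 3 sin 208° = -1.41, north 3 cos 208° = -2.65
Leg 3 (278°, 3 km): east 3 sin 278° = -2.97, north 3 cos 278° = 0.42
Net displacement: -1.47 east, -1.51 north. Direction back to start is (1.47, 1.51): bearing = atan2(1.47, 1.51) mod 360° = 44.28° ≈ 044°.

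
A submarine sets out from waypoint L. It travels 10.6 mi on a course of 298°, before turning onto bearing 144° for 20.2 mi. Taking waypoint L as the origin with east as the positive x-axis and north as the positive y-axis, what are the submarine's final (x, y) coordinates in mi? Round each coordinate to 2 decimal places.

Leg 1 (298°, 10.6 mi): east 10.6 sin 298° = -9.36, north 10.6 cos 298° = 4.98
Leg 2 (144°, 20.2 mi): east 20.2 sin 144° = 11.87, north 20.2 cos 144° = -16.34
Summing: 2.51 mi east, -11.37 mi north → (2.51, -11.37).

(2.51, -11.37)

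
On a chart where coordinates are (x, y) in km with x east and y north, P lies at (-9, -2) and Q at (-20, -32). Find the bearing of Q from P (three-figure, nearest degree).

200°

Δeast = -20 − -9 = -11.00; Δnorth = -32 − -2 = -30.00.
Bearing = atan2(Δeast, Δnorth) mod 360° = 200.14° ≈ 200°.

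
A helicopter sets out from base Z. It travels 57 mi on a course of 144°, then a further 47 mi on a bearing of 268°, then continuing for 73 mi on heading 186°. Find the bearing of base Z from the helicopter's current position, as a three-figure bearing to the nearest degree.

Leg 1 (144°, 57 mi): east 57 sin 144° = 33.50, north 57 cos 144° = -46.11
Leg 2 (268°, 47 mi): east 47 sin 268° = -46.97, north 47 cos 268° = -1.64
Leg 3 (186°, 73 mi): east 73 sin 186° = -7.63, north 73 cos 186° = -72.60
Net displacement: -21.10 east, -120.35 north. Direction back to start is (21.10, 120.35): bearing = atan2(21.10, 120.35) mod 360° = 9.94° ≈ 010°.

010°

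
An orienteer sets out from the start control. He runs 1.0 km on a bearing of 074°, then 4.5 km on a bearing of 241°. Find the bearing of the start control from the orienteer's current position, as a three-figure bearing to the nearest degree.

Leg 1 (074°, 1.0 km): east 1.0 sin 74° = 0.96, north 1.0 cos 74° = 0.28
Leg 2 (241°, 4.5 km): east 4.5 sin 241° = -3.94, north 4.5 cos 241° = -2.18
Net displacement: -2.97 east, -1.91 north. Direction back to start is (2.97, 1.91): bearing = atan2(2.97, 1.91) mod 360° = 57.35° ≈ 057°.

057°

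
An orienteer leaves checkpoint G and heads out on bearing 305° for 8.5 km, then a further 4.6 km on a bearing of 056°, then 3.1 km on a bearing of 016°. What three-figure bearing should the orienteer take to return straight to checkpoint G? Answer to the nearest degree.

Leg 1 (305°, 8.5 km): east 8.5 sin 305° = -6.96, north 8.5 cos 305° = 4.88
Leg 2 (056°, 4.6 km): east 4.6 sin 56° = 3.81, north 4.6 cos 56° = 2.57
Leg 3 (016°, 3.1 km): east 3.1 sin 16° = 0.85, north 3.1 cos 16° = 2.98
Net displacement: -2.29 east, 10.43 north. Direction back to start is (2.29, -10.43): bearing = atan2(2.29, -10.43) mod 360° = 167.59° ≈ 168°.

168°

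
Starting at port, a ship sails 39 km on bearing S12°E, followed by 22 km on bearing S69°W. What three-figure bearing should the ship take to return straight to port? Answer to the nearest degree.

Leg 1 (S12°E, 39 km): east 39 sin 168° = 8.11, north 39 cos 168° = -38.15
Leg 2 (S69°W, 22 km): east 22 sin 249° = -20.54, north 22 cos 249° = -7.88
Net displacement: -12.43 east, -46.03 north. Direction back to start is (12.43, 46.03): bearing = atan2(12.43, 46.03) mod 360° = 15.11° ≈ 015°.

015°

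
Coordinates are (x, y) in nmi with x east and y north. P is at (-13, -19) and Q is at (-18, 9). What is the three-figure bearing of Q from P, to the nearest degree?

350°

Δeast = -18 − -13 = -5.00; Δnorth = 9 − -19 = 28.00.
Bearing = atan2(Δeast, Δnorth) mod 360° = 349.88° ≈ 350°.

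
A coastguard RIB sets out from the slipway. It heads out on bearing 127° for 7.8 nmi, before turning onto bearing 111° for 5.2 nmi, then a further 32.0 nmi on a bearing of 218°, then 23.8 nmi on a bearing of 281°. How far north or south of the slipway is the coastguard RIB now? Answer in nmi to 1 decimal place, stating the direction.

27.2 nmi south

Leg 1 (127°, 7.8 nmi): east 7.8 sin 127° = 6.23, north 7.8 cos 127° = -4.69
Leg 2 (111°, 5.2 nmi): east 5.2 sin 111° = 4.85, north 5.2 cos 111° = -1.86
Leg 3 (218°, 32.0 nmi): east 32.0 sin 218° = -19.70, north 32.0 cos 218° = -25.22
Leg 4 (281°, 23.8 nmi): east 23.8 sin 281° = -23.36, north 23.8 cos 281° = 4.54
Net north component: -27.23 nmi.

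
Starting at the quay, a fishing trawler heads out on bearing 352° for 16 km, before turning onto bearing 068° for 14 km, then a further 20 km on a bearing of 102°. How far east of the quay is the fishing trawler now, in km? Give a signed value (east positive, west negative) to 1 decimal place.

30.3 km

Leg 1 (352°, 16 km): east 16 sin 352° = -2.23, north 16 cos 352° = 15.84
Leg 2 (068°, 14 km): east 14 sin 68° = 12.98, north 14 cos 68° = 5.24
Leg 3 (102°, 20 km): east 20 sin 102° = 19.56, north 20 cos 102° = -4.16
Net east component: 30.32 km.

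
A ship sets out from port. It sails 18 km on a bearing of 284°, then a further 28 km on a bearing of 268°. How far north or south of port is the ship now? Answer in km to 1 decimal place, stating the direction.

3.4 km north

Leg 1 (284°, 18 km): east 18 sin 284° = -17.47, north 18 cos 284° = 4.35
Leg 2 (268°, 28 km): east 28 sin 268° = -27.98, north 28 cos 268° = -0.98
Net north component: 3.38 km.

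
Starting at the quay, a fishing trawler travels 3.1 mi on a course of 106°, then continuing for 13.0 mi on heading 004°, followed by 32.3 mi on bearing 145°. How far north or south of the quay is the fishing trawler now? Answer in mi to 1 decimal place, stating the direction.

Leg 1 (106°, 3.1 mi): east 3.1 sin 106° = 2.98, north 3.1 cos 106° = -0.85
Leg 2 (004°, 13.0 mi): east 13.0 sin 4° = 0.91, north 13.0 cos 4° = 12.97
Leg 3 (145°, 32.3 mi): east 32.3 sin 145° = 18.53, north 32.3 cos 145° = -26.46
Net north component: -14.34 mi.

14.3 mi south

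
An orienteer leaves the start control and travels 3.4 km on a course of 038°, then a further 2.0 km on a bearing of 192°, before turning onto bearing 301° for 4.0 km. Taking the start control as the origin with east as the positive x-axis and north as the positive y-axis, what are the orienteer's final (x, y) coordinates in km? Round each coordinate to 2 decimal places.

Leg 1 (038°, 3.4 km): east 3.4 sin 38° = 2.09, north 3.4 cos 38° = 2.68
Leg 2 (192°, 2.0 km): east 2.0 sin 192° = -0.42, north 2.0 cos 192° = -1.96
Leg 3 (301°, 4.0 km): east 4.0 sin 301° = -3.43, north 4.0 cos 301° = 2.06
Summing: -1.75 km east, 2.78 km north → (-1.75, 2.78).

(-1.75, 2.78)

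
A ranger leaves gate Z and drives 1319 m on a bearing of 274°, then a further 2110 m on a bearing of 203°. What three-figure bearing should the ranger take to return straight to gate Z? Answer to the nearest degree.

Leg 1 (274°, 1319 m): east 1319 sin 274° = -1315.79, north 1319 cos 274° = 92.01
Leg 2 (203°, 2110 m): east 2110 sin 203° = -824.44, north 2110 cos 203° = -1942.27
Net displacement: -2140.23 east, -1850.26 north. Direction back to start is (2140.23, 1850.26): bearing = atan2(2140.23, 1850.26) mod 360° = 49.16° ≈ 049°.

049°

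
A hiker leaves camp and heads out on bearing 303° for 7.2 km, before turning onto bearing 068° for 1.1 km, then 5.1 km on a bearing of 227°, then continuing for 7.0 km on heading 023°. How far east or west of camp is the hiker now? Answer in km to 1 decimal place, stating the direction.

6.0 km west

Leg 1 (303°, 7.2 km): east 7.2 sin 303° = -6.04, north 7.2 cos 303° = 3.92
Leg 2 (068°, 1.1 km): east 1.1 sin 68° = 1.02, north 1.1 cos 68° = 0.41
Leg 3 (227°, 5.1 km): east 5.1 sin 227° = -3.73, north 5.1 cos 227° = -3.48
Leg 4 (023°, 7.0 km): east 7.0 sin 23° = 2.74, north 7.0 cos 23° = 6.44
Net east component: -6.01 km.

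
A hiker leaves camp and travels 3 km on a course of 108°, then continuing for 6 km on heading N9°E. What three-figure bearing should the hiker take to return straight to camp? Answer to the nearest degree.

Leg 1 (108°, 3 km): east 3 sin 108° = 2.85, north 3 cos 108° = -0.93
Leg 2 (N9°E, 6 km): east 6 sin 9° = 0.94, north 6 cos 9° = 5.93
Net displacement: 3.79 east, 5.00 north. Direction back to start is (-3.79, -5.00): bearing = atan2(-3.79, -5.00) mod 360° = 217.18° ≈ 217°.

217°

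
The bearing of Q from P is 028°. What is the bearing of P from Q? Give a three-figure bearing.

208°

Back-bearing = 028° + 180° = 208°.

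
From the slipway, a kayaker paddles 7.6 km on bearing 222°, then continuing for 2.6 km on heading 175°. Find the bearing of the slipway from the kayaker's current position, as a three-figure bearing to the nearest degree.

Leg 1 (222°, 7.6 km): east 7.6 sin 222° = -5.09, north 7.6 cos 222° = -5.65
Leg 2 (175°, 2.6 km): east 2.6 sin 175° = 0.23, north 2.6 cos 175° = -2.59
Net displacement: -4.86 east, -8.24 north. Direction back to start is (4.86, 8.24): bearing = atan2(4.86, 8.24) mod 360° = 30.53° ≈ 031°.

031°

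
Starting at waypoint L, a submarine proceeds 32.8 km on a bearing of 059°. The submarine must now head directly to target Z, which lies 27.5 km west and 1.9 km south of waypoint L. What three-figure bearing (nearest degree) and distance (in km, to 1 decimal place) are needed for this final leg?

Leg 1 (059°, 32.8 km): east 32.8 sin 59° = 28.12, north 32.8 cos 59° = 16.89
Current position: (28.12, 16.89). Target: (-27.5, -1.9). Remaining: Δeast = -55.62, Δnorth = -18.79.
Bearing = atan2(-55.62, -18.79) mod 360° = 251.33°; distance = √((-55.62)² + (-18.79)²) = 58.705 km.

251°, 58.7 km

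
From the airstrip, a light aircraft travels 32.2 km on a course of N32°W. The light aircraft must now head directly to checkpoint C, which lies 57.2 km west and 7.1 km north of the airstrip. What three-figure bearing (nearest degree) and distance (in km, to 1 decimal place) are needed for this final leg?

243°, 44.9 km

Leg 1 (N32°W, 32.2 km): east 32.2 sin 328° = -17.06, north 32.2 cos 328° = 27.31
Current position: (-17.06, 27.31). Target: (-57.2, 7.1). Remaining: Δeast = -40.14, Δnorth = -20.21.
Bearing = atan2(-40.14, -20.21) mod 360° = 243.28°; distance = √((-40.14)² + (-20.21)²) = 44.936 km.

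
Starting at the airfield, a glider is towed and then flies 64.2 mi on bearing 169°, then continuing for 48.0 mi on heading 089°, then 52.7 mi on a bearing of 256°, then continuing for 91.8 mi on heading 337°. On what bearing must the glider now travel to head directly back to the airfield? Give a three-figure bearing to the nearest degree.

Leg 1 (169°, 64.2 mi): east 64.2 sin 169° = 12.25, north 64.2 cos 169° = -63.02
Leg 2 (089°, 48.0 mi): east 48.0 sin 89° = 47.99, north 48.0 cos 89° = 0.84
Leg 3 (256°, 52.7 mi): east 52.7 sin 256° = -51.13, north 52.7 cos 256° = -12.75
Leg 4 (337°, 91.8 mi): east 91.8 sin 337° = -35.87, north 91.8 cos 337° = 84.50
Net displacement: -26.76 east, 9.57 north. Direction back to start is (26.76, -9.57): bearing = atan2(26.76, -9.57) mod 360° = 109.68° ≈ 110°.

110°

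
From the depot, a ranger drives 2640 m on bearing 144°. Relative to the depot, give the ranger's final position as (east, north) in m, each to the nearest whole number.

Leg 1 (144°, 2640 m): east 2640 sin 144° = 1551.75, north 2640 cos 144° = -2135.80
Summing: 1551.75 m east, -2135.80 m north → (1552, -2136).

(1552, -2136)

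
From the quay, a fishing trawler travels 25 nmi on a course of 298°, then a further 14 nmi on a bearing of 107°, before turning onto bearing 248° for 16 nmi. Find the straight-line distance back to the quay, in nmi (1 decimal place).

23.6 nmi

Leg 1 (298°, 25 nmi): east 25 sin 298° = -22.07, north 25 cos 298° = 11.74
Leg 2 (107°, 14 nmi): east 14 sin 107° = 13.39, north 14 cos 107° = -4.09
Leg 3 (248°, 16 nmi): east 16 sin 248° = -14.83, north 16 cos 248° = -5.99
Net: -23.52 east, 1.65 north. Distance = √((-23.52)² + (1.65)²) = 23.578 nmi.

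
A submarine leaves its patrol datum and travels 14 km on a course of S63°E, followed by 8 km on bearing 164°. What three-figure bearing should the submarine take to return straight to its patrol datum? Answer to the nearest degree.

314°

Leg 1 (S63°E, 14 km): east 14 sin 117° = 12.47, north 14 cos 117° = -6.36
Leg 2 (164°, 8 km): east 8 sin 164° = 2.21, north 8 cos 164° = -7.69
Net displacement: 14.68 east, -14.05 north. Direction back to start is (-14.68, 14.05): bearing = atan2(-14.68, 14.05) mod 360° = 313.74° ≈ 314°.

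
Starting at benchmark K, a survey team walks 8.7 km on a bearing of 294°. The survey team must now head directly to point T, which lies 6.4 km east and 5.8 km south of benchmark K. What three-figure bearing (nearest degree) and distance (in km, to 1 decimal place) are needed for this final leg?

123°, 17.1 km

Leg 1 (294°, 8.7 km): east 8.7 sin 294° = -7.95, north 8.7 cos 294° = 3.54
Current position: (-7.95, 3.54). Target: (6.4, -5.8). Remaining: Δeast = 14.35, Δnorth = -9.34.
Bearing = atan2(14.35, -9.34) mod 360° = 123.06°; distance = √((14.35)² + (-9.34)²) = 17.119 km.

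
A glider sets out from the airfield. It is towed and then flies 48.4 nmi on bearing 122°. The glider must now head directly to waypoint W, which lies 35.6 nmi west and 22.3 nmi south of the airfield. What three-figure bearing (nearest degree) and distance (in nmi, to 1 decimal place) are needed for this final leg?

Leg 1 (122°, 48.4 nmi): east 48.4 sin 122° = 41.05, north 48.4 cos 122° = -25.65
Current position: (41.05, -25.65). Target: (-35.6, -22.3). Remaining: Δeast = -76.65, Δnorth = 3.35.
Bearing = atan2(-76.65, 3.35) mod 360° = 272.50°; distance = √((-76.65)² + (3.35)²) = 76.719 nmi.

273°, 76.7 nmi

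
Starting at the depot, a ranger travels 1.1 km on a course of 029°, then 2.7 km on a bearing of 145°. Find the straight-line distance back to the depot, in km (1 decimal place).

2.4 km

Leg 1 (029°, 1.1 km): east 1.1 sin 29° = 0.53, north 1.1 cos 29° = 0.96
Leg 2 (145°, 2.7 km): east 2.7 sin 145° = 1.55, north 2.7 cos 145° = -2.21
Net: 2.08 east, -1.25 north. Distance = √((2.08)² + (-1.25)²) = 2.428 km.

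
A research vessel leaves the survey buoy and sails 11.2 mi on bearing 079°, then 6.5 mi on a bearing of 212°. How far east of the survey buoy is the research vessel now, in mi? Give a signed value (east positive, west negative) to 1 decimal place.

7.5 mi

Leg 1 (079°, 11.2 mi): east 11.2 sin 79° = 10.99, north 11.2 cos 79° = 2.14
Leg 2 (212°, 6.5 mi): east 6.5 sin 212° = -3.44, north 6.5 cos 212° = -5.51
Net east component: 7.55 mi.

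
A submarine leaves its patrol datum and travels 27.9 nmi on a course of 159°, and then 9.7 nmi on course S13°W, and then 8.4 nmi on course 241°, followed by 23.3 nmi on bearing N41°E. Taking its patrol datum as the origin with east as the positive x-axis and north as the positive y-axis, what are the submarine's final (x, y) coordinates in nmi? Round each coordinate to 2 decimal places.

Leg 1 (159°, 27.9 nmi): east 27.9 sin 159° = 10.00, north 27.9 cos 159° = -26.05
Leg 2 (S13°W, 9.7 nmi): east 9.7 sin 193° = -2.18, north 9.7 cos 193° = -9.45
Leg 3 (241°, 8.4 nmi): east 8.4 sin 241° = -7.35, north 8.4 cos 241° = -4.07
Leg 4 (N41°E, 23.3 nmi): east 23.3 sin 41° = 15.29, north 23.3 cos 41° = 17.58
Summing: 15.76 nmi east, -21.99 nmi north → (15.76, -21.99).

(15.76, -21.99)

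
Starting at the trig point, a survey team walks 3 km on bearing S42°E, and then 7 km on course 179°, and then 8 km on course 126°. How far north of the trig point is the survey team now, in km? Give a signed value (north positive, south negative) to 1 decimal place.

Leg 1 (S42°E, 3 km): east 3 sin 138° = 2.01, north 3 cos 138° = -2.23
Leg 2 (179°, 7 km): east 7 sin 179° = 0.12, north 7 cos 179° = -7.00
Leg 3 (126°, 8 km): east 8 sin 126° = 6.47, north 8 cos 126° = -4.70
Net north component: -13.93 km.

-13.9 km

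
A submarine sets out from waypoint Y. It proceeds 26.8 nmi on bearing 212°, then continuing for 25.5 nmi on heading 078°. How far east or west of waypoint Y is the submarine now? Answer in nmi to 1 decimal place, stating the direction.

10.7 nmi east

Leg 1 (212°, 26.8 nmi): east 26.8 sin 212° = -14.20, north 26.8 cos 212° = -22.73
Leg 2 (078°, 25.5 nmi): east 25.5 sin 78° = 24.94, north 25.5 cos 78° = 5.30
Net east component: 10.74 nmi.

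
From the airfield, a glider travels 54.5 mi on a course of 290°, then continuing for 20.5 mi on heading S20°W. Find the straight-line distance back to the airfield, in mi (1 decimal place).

58.2 mi

Leg 1 (290°, 54.5 mi): east 54.5 sin 290° = -51.21, north 54.5 cos 290° = 18.64
Leg 2 (S20°W, 20.5 mi): east 20.5 sin 200° = -7.01, north 20.5 cos 200° = -19.26
Net: -58.22 east, -0.62 north. Distance = √((-58.22)² + (-0.62)²) = 58.228 mi.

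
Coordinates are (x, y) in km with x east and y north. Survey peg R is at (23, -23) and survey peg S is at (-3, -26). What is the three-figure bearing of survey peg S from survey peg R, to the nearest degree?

Δeast = -3 − 23 = -26.00; Δnorth = -26 − -23 = -3.00.
Bearing = atan2(Δeast, Δnorth) mod 360° = 263.42° ≈ 263°.

263°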